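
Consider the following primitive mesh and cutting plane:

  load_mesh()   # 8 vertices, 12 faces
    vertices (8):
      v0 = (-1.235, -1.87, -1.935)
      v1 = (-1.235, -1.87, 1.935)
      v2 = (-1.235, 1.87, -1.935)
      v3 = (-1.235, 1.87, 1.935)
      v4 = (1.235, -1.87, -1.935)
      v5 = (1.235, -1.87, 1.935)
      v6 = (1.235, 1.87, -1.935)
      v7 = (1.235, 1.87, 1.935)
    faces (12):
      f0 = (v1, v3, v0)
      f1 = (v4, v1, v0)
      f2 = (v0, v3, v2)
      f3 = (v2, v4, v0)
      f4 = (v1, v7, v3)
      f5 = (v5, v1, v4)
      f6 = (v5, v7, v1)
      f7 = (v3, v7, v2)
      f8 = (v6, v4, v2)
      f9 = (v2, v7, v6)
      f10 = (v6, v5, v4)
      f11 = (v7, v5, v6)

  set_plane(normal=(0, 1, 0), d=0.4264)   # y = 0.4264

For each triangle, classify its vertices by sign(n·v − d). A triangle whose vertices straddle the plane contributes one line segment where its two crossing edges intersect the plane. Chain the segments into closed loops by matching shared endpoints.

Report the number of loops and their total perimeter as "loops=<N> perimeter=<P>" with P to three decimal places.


loops=1 perimeter=12.680

Straddling triangles (8 of 12):
  (v1,v3,v0) [-+-] → (-1.235, 0.4264, 1.935)–(-1.235, 0.4264, 0.441221)  len=1.4938
  (v0,v3,v2) [-++] → (-1.235, 0.4264, 0.441221)–(-1.235, 0.4264, -1.935)  len=2.3762
  (v2,v4,v0) [+--] → (-0.281606, 0.4264, -1.935)–(-1.235, 0.4264, -1.935)  len=0.9534
  (v1,v7,v3) [-++] → (0.281606, 0.4264, 1.935)–(-1.235, 0.4264, 1.935)  len=1.5166
  (v5,v7,v1) [-+-] → (1.235, 0.4264, 1.935)–(0.281606, 0.4264, 1.935)  len=0.9534
  (v6,v4,v2) [+-+] → (1.235, 0.4264, -1.935)–(-0.281606, 0.4264, -1.935)  len=1.5166
  (v6,v5,v4) [+--] → (1.235, 0.4264, -0.441221)–(1.235, 0.4264, -1.935)  len=1.4938
  (v7,v5,v6) [+-+] → (1.235, 0.4264, 1.935)–(1.235, 0.4264, -0.441221)  len=2.3762

Chained into 1 loop(s):
  loop 1: 8 segments, perimeter = 12.6800
Total perimeter = 12.680


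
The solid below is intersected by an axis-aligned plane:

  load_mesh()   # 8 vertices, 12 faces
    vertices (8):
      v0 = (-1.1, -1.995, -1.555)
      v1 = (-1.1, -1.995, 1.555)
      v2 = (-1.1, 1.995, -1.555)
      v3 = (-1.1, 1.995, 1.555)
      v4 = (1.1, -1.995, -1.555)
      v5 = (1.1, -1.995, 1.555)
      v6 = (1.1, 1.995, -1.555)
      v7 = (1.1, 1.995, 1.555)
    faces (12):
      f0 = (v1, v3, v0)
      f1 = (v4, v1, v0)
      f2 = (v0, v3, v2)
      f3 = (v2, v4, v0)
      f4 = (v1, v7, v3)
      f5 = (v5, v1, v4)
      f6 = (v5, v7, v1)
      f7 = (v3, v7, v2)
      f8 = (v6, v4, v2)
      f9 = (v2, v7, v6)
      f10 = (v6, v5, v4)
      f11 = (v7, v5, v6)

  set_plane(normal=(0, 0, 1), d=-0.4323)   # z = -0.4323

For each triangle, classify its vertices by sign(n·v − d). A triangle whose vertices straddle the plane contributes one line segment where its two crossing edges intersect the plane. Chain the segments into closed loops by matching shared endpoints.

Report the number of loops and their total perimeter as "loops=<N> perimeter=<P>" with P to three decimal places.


loops=1 perimeter=12.380

Straddling triangles (8 of 12):
  (v1,v3,v0) [++-] → (-1.1, -0.554623, -0.4323)–(-1.1, -1.995, -0.4323)  len=1.4404
  (v4,v1,v0) [-+-] → (0.305807, -1.995, -0.4323)–(-1.1, -1.995, -0.4323)  len=1.4058
  (v0,v3,v2) [-+-] → (-1.1, -0.554623, -0.4323)–(-1.1, 1.995, -0.4323)  len=2.5496
  (v5,v1,v4) [++-] → (0.305807, -1.995, -0.4323)–(1.1, -1.995, -0.4323)  len=0.7942
  (v3,v7,v2) [++-] → (-0.305807, 1.995, -0.4323)–(-1.1, 1.995, -0.4323)  len=0.7942
  (v2,v7,v6) [-+-] → (-0.305807, 1.995, -0.4323)–(1.1, 1.995, -0.4323)  len=1.4058
  (v6,v5,v4) [-+-] → (1.1, 0.554623, -0.4323)–(1.1, -1.995, -0.4323)  len=2.5496
  (v7,v5,v6) [++-] → (1.1, 0.554623, -0.4323)–(1.1, 1.995, -0.4323)  len=1.4404

Chained into 1 loop(s):
  loop 1: 8 segments, perimeter = 12.3800
Total perimeter = 12.380


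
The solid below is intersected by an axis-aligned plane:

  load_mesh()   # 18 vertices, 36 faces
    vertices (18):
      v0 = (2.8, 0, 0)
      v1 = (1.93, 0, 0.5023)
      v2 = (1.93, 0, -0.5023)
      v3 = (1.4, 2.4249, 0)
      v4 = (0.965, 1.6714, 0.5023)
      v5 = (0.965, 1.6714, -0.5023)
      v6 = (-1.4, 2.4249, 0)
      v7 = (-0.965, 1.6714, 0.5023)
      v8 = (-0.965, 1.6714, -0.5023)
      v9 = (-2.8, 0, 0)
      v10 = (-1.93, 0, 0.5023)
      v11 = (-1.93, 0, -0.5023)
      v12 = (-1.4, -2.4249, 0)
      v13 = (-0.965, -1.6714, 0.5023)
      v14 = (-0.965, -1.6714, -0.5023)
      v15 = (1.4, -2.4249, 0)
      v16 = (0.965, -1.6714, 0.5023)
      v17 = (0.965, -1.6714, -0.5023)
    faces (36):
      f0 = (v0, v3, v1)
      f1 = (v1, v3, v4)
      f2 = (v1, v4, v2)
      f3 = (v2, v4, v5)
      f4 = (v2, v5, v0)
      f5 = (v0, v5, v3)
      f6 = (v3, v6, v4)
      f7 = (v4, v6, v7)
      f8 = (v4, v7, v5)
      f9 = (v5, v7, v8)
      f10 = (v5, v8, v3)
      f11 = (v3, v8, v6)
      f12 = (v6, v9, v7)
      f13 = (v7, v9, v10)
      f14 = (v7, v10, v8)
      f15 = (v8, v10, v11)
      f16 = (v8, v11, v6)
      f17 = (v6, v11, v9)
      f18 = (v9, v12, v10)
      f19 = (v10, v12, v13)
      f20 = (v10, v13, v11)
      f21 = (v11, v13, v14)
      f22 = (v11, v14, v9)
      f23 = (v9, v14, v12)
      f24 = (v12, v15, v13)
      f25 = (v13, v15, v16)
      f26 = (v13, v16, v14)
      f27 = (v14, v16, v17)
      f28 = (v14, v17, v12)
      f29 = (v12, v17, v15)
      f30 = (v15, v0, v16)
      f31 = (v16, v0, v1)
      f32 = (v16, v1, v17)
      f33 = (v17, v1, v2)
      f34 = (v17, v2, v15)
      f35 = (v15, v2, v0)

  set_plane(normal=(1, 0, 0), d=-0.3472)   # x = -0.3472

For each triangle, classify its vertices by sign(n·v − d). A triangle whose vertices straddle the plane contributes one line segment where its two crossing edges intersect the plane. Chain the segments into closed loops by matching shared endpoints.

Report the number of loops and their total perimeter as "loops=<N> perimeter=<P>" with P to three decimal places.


Straddling triangles (12 of 36):
  (v3,v6,v4) [+-+] → (-0.3472, 2.4249, 0)–(-0.3472, 2.08947, 0.223603)  len=0.4031
  (v4,v6,v7) [+--] → (-0.3472, 2.08947, 0.223603)–(-0.3472, 1.6714, 0.5023)  len=0.5025
  (v4,v7,v5) [+-+] → (-0.3472, 1.6714, 0.5023)–(-0.3472, 1.6714, 0.180724)  len=0.3216
  (v5,v7,v8) [+--] → (-0.3472, 1.6714, 0.180724)–(-0.3472, 1.6714, -0.5023)  len=0.6830
  (v5,v8,v3) [+-+] → (-0.3472, 1.6714, -0.5023)–(-0.3472, 1.86823, -0.371086)  len=0.2366
  (v3,v8,v6) [+--] → (-0.3472, 1.86823, -0.371086)–(-0.3472, 2.4249, 0)  len=0.6690
  (v12,v15,v13) [-+-] → (-0.3472, -2.4249, 0)–(-0.3472, -1.86823, 0.371086)  len=0.6690
  (v13,v15,v16) [-++] → (-0.3472, -1.86823, 0.371086)–(-0.3472, -1.6714, 0.5023)  len=0.2366
  (v13,v16,v14) [-+-] → (-0.3472, -1.6714, 0.5023)–(-0.3472, -1.6714, -0.180724)  len=0.6830
  (v14,v16,v17) [-++] → (-0.3472, -1.6714, -0.180724)–(-0.3472, -1.6714, -0.5023)  len=0.3216
  (v14,v17,v12) [-+-] → (-0.3472, -1.6714, -0.5023)–(-0.3472, -2.08947, -0.223603)  len=0.5025
  (v12,v17,v15) [-++] → (-0.3472, -2.08947, -0.223603)–(-0.3472, -2.4249, 0)  len=0.4031

Chained into 2 loop(s):
  loop 1: 6 segments, perimeter = 2.8158
  loop 2: 6 segments, perimeter = 2.8158
Total perimeter = 5.632

loops=2 perimeter=5.632


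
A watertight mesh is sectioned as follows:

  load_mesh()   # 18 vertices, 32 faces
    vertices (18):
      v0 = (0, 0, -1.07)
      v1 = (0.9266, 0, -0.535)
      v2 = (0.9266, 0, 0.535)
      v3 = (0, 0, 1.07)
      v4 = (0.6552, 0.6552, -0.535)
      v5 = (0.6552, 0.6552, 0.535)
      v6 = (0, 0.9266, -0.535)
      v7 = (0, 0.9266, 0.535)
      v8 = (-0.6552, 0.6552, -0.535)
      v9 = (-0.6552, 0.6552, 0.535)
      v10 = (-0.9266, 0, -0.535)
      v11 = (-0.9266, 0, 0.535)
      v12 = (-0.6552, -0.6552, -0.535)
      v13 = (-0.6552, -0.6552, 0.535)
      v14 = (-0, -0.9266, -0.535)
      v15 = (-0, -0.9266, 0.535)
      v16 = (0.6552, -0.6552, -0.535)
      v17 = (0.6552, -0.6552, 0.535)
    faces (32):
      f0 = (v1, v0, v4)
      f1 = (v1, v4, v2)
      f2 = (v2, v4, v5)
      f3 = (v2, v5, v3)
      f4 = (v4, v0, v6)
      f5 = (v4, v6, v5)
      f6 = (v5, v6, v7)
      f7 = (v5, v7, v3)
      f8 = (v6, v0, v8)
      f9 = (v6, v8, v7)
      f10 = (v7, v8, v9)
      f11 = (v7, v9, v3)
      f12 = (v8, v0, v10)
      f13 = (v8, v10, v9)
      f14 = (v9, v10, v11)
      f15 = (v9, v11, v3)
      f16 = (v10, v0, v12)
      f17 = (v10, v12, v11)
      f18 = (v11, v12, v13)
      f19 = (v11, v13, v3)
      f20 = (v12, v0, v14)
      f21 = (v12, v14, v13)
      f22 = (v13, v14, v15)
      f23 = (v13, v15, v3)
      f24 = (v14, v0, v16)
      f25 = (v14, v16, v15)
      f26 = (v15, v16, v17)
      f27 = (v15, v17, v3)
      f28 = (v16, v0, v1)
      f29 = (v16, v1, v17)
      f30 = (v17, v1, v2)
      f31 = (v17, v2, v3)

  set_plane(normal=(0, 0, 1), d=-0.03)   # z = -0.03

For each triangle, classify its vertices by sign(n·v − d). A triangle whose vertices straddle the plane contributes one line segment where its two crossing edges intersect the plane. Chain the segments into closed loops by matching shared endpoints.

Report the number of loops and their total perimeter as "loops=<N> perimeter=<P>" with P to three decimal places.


Straddling triangles (16 of 32):
  (v1,v4,v2) [--+] → (0.783291, 0.34597, -0.03)–(0.9266, 0, -0.03)  len=0.3745
  (v2,v4,v5) [+-+] → (0.783291, 0.34597, -0.03)–(0.6552, 0.6552, -0.03)  len=0.3347
  (v4,v6,v5) [--+] → (0.30923, 0.798509, -0.03)–(0.6552, 0.6552, -0.03)  len=0.3745
  (v5,v6,v7) [+-+] → (0.30923, 0.798509, -0.03)–(0, 0.9266, -0.03)  len=0.3347
  (v6,v8,v7) [--+] → (-0.34597, 0.783291, -0.03)–(0, 0.9266, -0.03)  len=0.3745
  (v7,v8,v9) [+-+] → (-0.34597, 0.783291, -0.03)–(-0.6552, 0.6552, -0.03)  len=0.3347
  (v8,v10,v9) [--+] → (-0.798509, 0.30923, -0.03)–(-0.6552, 0.6552, -0.03)  len=0.3745
  (v9,v10,v11) [+-+] → (-0.798509, 0.30923, -0.03)–(-0.9266, 0, -0.03)  len=0.3347
  (v10,v12,v11) [--+] → (-0.783291, -0.34597, -0.03)–(-0.9266, 0, -0.03)  len=0.3745
  (v11,v12,v13) [+-+] → (-0.783291, -0.34597, -0.03)–(-0.6552, -0.6552, -0.03)  len=0.3347
  (v12,v14,v13) [--+] → (-0.30923, -0.798509, -0.03)–(-0.6552, -0.6552, -0.03)  len=0.3745
  (v13,v14,v15) [+-+] → (-0.30923, -0.798509, -0.03)–(0, -0.9266, -0.03)  len=0.3347
  (v14,v16,v15) [--+] → (0.34597, -0.783291, -0.03)–(0, -0.9266, -0.03)  len=0.3745
  (v15,v16,v17) [+-+] → (0.34597, -0.783291, -0.03)–(0.6552, -0.6552, -0.03)  len=0.3347
  (v16,v1,v17) [--+] → (0.798509, -0.30923, -0.03)–(0.6552, -0.6552, -0.03)  len=0.3745
  (v17,v1,v2) [+-+] → (0.798509, -0.30923, -0.03)–(0.9266, 0, -0.03)  len=0.3347

Chained into 1 loop(s):
  loop 1: 16 segments, perimeter = 5.6735
Total perimeter = 5.673

loops=1 perimeter=5.673


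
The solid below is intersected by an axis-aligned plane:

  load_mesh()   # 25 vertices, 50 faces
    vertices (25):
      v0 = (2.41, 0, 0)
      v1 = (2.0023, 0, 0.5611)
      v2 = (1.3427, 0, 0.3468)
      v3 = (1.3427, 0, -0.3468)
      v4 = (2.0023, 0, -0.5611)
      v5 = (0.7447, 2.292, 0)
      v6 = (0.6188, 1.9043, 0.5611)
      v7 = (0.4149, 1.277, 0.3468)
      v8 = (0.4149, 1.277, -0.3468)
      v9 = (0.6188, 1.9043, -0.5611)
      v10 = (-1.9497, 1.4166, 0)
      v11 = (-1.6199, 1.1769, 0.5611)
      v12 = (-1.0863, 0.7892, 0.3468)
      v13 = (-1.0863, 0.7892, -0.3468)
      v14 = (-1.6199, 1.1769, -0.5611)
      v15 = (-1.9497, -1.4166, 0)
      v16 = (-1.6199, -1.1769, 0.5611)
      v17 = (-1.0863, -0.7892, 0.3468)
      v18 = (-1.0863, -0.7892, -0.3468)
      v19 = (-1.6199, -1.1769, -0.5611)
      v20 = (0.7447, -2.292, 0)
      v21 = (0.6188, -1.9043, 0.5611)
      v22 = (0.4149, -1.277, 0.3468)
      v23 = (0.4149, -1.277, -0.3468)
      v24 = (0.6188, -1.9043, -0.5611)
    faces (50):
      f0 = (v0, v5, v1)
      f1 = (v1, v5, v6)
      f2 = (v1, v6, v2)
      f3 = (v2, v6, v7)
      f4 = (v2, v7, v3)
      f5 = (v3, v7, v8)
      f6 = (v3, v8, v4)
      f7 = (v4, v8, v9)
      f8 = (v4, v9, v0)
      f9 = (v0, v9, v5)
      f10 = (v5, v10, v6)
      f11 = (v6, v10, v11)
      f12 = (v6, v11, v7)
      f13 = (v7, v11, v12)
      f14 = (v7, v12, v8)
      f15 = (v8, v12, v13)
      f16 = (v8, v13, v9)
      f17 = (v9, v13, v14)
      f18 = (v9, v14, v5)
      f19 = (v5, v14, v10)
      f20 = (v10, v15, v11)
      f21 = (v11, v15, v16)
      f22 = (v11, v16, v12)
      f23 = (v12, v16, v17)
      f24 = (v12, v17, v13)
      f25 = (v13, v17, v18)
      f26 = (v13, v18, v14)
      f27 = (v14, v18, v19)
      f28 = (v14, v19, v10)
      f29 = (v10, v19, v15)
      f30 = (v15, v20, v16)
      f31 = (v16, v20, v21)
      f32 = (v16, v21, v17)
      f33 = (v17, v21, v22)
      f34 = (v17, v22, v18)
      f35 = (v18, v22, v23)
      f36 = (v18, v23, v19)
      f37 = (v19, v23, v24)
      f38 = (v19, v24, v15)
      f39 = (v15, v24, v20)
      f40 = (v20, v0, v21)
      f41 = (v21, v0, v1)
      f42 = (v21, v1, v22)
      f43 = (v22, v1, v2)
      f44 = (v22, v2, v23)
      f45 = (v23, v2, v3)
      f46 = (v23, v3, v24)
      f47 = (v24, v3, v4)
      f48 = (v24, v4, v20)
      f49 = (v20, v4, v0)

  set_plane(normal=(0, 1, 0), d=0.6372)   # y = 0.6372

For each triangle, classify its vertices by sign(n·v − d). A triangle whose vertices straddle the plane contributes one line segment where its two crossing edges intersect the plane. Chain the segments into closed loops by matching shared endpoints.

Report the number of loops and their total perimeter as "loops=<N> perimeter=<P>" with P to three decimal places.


Straddling triangles (20 of 50):
  (v0,v5,v1) [-+-] → (1.94703, 0.6372, 0)–(1.65267, 0.6372, 0.405108)  len=0.5008
  (v1,v5,v6) [-++] → (1.65267, 0.6372, 0.405108)–(1.53937, 0.6372, 0.5611)  len=0.1928
  (v1,v6,v2) [-+-] → (1.53937, 0.6372, 0.5611)–(1.10047, 0.6372, 0.418507)  len=0.4615
  (v2,v6,v7) [-++] → (1.10047, 0.6372, 0.418507)–(0.879745, 0.6372, 0.3468)  len=0.2321
  (v2,v7,v3) [-+-] → (0.879745, 0.6372, 0.3468)–(0.879745, 0.6372, -0.000706092)  len=0.3475
  (v3,v7,v8) [-++] → (0.879745, 0.6372, -0.000706092)–(0.879745, 0.6372, -0.3468)  len=0.3461
  (v3,v8,v4) [-+-] → (0.879745, 0.6372, -0.3468)–(1.21022, 0.6372, -0.454168)  len=0.3475
  (v4,v8,v9) [-++] → (1.21022, 0.6372, -0.454168)–(1.53937, 0.6372, -0.5611)  len=0.3461
  (v4,v9,v0) [-+-] → (1.53937, 0.6372, -0.5611)–(1.81064, 0.6372, -0.18775)  len=0.4615
  (v0,v9,v5) [-++] → (1.81064, 0.6372, -0.18775)–(1.94703, 0.6372, 0)  len=0.2321
  (v10,v15,v11) [+-+] → (-1.9497, 0.6372, 0)–(-1.68853, 0.6372, 0.444337)  len=0.5154
  (v11,v15,v16) [+--] → (-1.68853, 0.6372, 0.444337)–(-1.6199, 0.6372, 0.5611)  len=0.1354
  (v11,v16,v12) [+-+] → (-1.6199, 0.6372, 0.5611)–(-1.12755, 0.6372, 0.363368)  len=0.5306
  (v12,v16,v17) [+--] → (-1.12755, 0.6372, 0.363368)–(-1.0863, 0.6372, 0.3468)  len=0.0445
  (v12,v17,v13) [+-+] → (-1.0863, 0.6372, 0.3468)–(-1.0863, 0.6372, -0.280006)  len=0.6268
  (v13,v17,v18) [+--] → (-1.0863, 0.6372, -0.280006)–(-1.0863, 0.6372, -0.3468)  len=0.0668
  (v13,v18,v14) [+-+] → (-1.0863, 0.6372, -0.3468)–(-1.47343, 0.6372, -0.502274)  len=0.4172
  (v14,v18,v19) [+--] → (-1.47343, 0.6372, -0.502274)–(-1.6199, 0.6372, -0.5611)  len=0.1578
  (v14,v19,v10) [+-+] → (-1.6199, 0.6372, -0.5611)–(-1.85059, 0.6372, -0.168622)  len=0.4553
  (v10,v19,v15) [+--] → (-1.85059, 0.6372, -0.168622)–(-1.9497, 0.6372, 0)  len=0.1956

Chained into 2 loop(s):
  loop 1: 10 segments, perimeter = 3.4678
  loop 2: 10 segments, perimeter = 3.1453
Total perimeter = 6.613

loops=2 perimeter=6.613


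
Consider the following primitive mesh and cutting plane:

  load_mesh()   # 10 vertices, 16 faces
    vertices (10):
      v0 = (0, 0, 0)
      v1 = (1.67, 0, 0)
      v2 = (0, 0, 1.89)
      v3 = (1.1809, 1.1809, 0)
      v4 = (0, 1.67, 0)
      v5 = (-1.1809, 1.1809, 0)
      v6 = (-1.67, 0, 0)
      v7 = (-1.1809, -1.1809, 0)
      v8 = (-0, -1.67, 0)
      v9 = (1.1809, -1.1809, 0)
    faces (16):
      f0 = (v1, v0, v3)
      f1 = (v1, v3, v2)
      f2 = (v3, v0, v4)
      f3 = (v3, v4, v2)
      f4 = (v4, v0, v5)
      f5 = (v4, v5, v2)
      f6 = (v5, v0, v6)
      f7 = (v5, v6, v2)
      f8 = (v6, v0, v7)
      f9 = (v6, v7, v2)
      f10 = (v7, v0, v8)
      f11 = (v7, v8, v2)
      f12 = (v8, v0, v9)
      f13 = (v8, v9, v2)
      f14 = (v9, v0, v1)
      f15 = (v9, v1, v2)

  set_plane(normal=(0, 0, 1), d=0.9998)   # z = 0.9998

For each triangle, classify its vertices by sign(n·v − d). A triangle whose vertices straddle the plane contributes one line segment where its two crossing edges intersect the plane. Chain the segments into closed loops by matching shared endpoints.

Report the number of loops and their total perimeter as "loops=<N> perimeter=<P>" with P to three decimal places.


loops=1 perimeter=4.816

Straddling triangles (8 of 16):
  (v1,v3,v2) [--+] → (0.55621, 0.55621, 0.9998)–(0.786579, 0, 0.9998)  len=0.6020
  (v3,v4,v2) [--+] → (0, 0.786579, 0.9998)–(0.55621, 0.55621, 0.9998)  len=0.6020
  (v4,v5,v2) [--+] → (-0.55621, 0.55621, 0.9998)–(0, 0.786579, 0.9998)  len=0.6020
  (v5,v6,v2) [--+] → (-0.786579, 0, 0.9998)–(-0.55621, 0.55621, 0.9998)  len=0.6020
  (v6,v7,v2) [--+] → (-0.55621, -0.55621, 0.9998)–(-0.786579, 0, 0.9998)  len=0.6020
  (v7,v8,v2) [--+] → (0, -0.786579, 0.9998)–(-0.55621, -0.55621, 0.9998)  len=0.6020
  (v8,v9,v2) [--+] → (0.55621, -0.55621, 0.9998)–(0, -0.786579, 0.9998)  len=0.6020
  (v9,v1,v2) [--+] → (0.786579, 0, 0.9998)–(0.55621, -0.55621, 0.9998)  len=0.6020

Chained into 1 loop(s):
  loop 1: 8 segments, perimeter = 4.8162
Total perimeter = 4.816


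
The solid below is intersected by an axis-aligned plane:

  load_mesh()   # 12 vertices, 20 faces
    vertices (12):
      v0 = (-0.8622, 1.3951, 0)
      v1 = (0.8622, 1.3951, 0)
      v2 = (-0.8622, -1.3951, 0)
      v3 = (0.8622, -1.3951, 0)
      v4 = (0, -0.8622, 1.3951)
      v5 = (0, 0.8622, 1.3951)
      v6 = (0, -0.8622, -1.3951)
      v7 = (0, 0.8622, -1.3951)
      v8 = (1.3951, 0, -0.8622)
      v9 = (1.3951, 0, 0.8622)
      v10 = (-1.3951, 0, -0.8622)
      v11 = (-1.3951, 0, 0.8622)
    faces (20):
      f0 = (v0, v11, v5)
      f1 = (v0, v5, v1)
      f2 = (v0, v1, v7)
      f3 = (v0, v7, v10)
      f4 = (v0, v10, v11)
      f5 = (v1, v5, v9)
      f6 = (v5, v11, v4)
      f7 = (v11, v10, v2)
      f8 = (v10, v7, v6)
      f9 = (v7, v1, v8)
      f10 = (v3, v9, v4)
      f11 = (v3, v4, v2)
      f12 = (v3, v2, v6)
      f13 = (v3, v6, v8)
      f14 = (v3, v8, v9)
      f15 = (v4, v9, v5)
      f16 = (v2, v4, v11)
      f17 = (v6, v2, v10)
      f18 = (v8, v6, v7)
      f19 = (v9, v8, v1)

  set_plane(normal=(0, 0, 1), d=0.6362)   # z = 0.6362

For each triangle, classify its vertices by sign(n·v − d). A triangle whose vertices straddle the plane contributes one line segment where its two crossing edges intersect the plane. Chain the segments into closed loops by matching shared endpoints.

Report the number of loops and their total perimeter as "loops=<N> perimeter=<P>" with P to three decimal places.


Straddling triangles (10 of 20):
  (v0,v11,v5) [-++] → (-1.25542, 0.365684, 0.6362)–(-0.469016, 1.15208, 0.6362)  len=1.1121
  (v0,v5,v1) [-+-] → (-0.469016, 1.15208, 0.6362)–(0.469016, 1.15208, 0.6362)  len=0.9380
  (v0,v10,v11) [--+] → (-1.3951, 0, 0.6362)–(-1.25542, 0.365684, 0.6362)  len=0.3915
  (v1,v5,v9) [-++] → (0.469016, 1.15208, 0.6362)–(1.25542, 0.365684, 0.6362)  len=1.1121
  (v11,v10,v2) [+--] → (-1.3951, 0, 0.6362)–(-1.25542, -0.365684, 0.6362)  len=0.3915
  (v3,v9,v4) [-++] → (1.25542, -0.365684, 0.6362)–(0.469016, -1.15208, 0.6362)  len=1.1121
  (v3,v4,v2) [-+-] → (0.469016, -1.15208, 0.6362)–(-0.469016, -1.15208, 0.6362)  len=0.9380
  (v3,v8,v9) [--+] → (1.3951, 0, 0.6362)–(1.25542, -0.365684, 0.6362)  len=0.3915
  (v2,v4,v11) [-++] → (-0.469016, -1.15208, 0.6362)–(-1.25542, -0.365684, 0.6362)  len=1.1121
  (v9,v8,v1) [+--] → (1.3951, 0, 0.6362)–(1.25542, 0.365684, 0.6362)  len=0.3915

Chained into 1 loop(s):
  loop 1: 10 segments, perimeter = 7.8904
Total perimeter = 7.890

loops=1 perimeter=7.890


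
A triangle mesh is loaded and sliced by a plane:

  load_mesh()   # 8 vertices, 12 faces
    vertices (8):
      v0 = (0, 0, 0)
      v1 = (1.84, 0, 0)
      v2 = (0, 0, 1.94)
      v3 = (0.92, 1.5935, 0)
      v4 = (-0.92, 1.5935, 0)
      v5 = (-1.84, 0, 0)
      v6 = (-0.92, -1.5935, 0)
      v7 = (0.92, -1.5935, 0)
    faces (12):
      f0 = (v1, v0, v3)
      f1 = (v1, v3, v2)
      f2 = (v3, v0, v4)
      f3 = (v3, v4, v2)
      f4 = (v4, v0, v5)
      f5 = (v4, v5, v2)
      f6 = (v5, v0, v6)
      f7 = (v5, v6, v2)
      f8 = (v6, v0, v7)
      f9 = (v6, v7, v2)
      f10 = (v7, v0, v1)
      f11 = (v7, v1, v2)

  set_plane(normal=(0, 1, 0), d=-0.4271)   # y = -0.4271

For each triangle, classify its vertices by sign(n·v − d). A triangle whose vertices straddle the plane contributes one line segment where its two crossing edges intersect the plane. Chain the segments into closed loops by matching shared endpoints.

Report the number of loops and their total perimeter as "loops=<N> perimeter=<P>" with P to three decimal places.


Straddling triangles (6 of 12):
  (v5,v0,v6) [++-] → (-0.246584, -0.4271, 0)–(-1.59342, -0.4271, 0)  len=1.3468
  (v5,v6,v2) [+-+] → (-1.59342, -0.4271, 0)–(-0.246584, -0.4271, 1.42003)  len=1.9572
  (v6,v0,v7) [-+-] → (-0.246584, -0.4271, 0)–(0.246584, -0.4271, 0)  len=0.4932
  (v6,v7,v2) [--+] → (0.246584, -0.4271, 1.42003)–(-0.246584, -0.4271, 1.42003)  len=0.4932
  (v7,v0,v1) [-++] → (0.246584, -0.4271, 0)–(1.59342, -0.4271, 0)  len=1.3468
  (v7,v1,v2) [-++] → (1.59342, -0.4271, 0)–(0.246584, -0.4271, 1.42003)  len=1.9572

Chained into 1 loop(s):
  loop 1: 6 segments, perimeter = 7.5943
Total perimeter = 7.594

loops=1 perimeter=7.594


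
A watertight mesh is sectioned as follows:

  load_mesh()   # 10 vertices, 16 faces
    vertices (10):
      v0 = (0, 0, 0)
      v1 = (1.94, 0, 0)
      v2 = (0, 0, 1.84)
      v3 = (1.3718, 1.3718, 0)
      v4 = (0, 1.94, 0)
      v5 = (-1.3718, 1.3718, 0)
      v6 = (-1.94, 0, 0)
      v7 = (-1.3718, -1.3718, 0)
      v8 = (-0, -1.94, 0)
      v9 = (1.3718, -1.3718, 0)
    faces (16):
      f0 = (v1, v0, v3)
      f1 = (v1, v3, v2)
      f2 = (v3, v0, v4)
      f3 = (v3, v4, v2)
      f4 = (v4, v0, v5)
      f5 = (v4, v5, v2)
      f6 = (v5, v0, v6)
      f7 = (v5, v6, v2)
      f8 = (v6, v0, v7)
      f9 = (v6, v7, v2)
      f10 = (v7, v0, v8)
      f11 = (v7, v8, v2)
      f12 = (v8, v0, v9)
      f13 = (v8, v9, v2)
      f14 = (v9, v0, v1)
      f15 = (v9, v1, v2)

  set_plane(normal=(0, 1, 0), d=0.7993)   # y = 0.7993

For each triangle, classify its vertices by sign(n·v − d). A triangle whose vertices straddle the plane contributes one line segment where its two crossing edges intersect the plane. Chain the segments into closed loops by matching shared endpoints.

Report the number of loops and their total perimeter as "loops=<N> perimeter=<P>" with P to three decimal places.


loops=1 perimeter=7.167

Straddling triangles (8 of 16):
  (v1,v0,v3) [--+] → (0.7993, 0.7993, 0)–(1.60893, 0.7993, 0)  len=0.8096
  (v1,v3,v2) [-+-] → (1.60893, 0.7993, 0)–(0.7993, 0.7993, 0.767896)  len=1.1159
  (v3,v0,v4) [+-+] → (0.7993, 0.7993, 0)–(0, 0.7993, 0)  len=0.7993
  (v3,v4,v2) [++-] → (0, 0.7993, 1.0819)–(0.7993, 0.7993, 0.767896)  len=0.8588
  (v4,v0,v5) [+-+] → (0, 0.7993, 0)–(-0.7993, 0.7993, 0)  len=0.7993
  (v4,v5,v2) [++-] → (-0.7993, 0.7993, 0.767896)–(0, 0.7993, 1.0819)  len=0.8588
  (v5,v0,v6) [+--] → (-0.7993, 0.7993, 0)–(-1.60893, 0.7993, 0)  len=0.8096
  (v5,v6,v2) [+--] → (-1.60893, 0.7993, 0)–(-0.7993, 0.7993, 0.767896)  len=1.1159

Chained into 1 loop(s):
  loop 1: 8 segments, perimeter = 7.1671
Total perimeter = 7.167


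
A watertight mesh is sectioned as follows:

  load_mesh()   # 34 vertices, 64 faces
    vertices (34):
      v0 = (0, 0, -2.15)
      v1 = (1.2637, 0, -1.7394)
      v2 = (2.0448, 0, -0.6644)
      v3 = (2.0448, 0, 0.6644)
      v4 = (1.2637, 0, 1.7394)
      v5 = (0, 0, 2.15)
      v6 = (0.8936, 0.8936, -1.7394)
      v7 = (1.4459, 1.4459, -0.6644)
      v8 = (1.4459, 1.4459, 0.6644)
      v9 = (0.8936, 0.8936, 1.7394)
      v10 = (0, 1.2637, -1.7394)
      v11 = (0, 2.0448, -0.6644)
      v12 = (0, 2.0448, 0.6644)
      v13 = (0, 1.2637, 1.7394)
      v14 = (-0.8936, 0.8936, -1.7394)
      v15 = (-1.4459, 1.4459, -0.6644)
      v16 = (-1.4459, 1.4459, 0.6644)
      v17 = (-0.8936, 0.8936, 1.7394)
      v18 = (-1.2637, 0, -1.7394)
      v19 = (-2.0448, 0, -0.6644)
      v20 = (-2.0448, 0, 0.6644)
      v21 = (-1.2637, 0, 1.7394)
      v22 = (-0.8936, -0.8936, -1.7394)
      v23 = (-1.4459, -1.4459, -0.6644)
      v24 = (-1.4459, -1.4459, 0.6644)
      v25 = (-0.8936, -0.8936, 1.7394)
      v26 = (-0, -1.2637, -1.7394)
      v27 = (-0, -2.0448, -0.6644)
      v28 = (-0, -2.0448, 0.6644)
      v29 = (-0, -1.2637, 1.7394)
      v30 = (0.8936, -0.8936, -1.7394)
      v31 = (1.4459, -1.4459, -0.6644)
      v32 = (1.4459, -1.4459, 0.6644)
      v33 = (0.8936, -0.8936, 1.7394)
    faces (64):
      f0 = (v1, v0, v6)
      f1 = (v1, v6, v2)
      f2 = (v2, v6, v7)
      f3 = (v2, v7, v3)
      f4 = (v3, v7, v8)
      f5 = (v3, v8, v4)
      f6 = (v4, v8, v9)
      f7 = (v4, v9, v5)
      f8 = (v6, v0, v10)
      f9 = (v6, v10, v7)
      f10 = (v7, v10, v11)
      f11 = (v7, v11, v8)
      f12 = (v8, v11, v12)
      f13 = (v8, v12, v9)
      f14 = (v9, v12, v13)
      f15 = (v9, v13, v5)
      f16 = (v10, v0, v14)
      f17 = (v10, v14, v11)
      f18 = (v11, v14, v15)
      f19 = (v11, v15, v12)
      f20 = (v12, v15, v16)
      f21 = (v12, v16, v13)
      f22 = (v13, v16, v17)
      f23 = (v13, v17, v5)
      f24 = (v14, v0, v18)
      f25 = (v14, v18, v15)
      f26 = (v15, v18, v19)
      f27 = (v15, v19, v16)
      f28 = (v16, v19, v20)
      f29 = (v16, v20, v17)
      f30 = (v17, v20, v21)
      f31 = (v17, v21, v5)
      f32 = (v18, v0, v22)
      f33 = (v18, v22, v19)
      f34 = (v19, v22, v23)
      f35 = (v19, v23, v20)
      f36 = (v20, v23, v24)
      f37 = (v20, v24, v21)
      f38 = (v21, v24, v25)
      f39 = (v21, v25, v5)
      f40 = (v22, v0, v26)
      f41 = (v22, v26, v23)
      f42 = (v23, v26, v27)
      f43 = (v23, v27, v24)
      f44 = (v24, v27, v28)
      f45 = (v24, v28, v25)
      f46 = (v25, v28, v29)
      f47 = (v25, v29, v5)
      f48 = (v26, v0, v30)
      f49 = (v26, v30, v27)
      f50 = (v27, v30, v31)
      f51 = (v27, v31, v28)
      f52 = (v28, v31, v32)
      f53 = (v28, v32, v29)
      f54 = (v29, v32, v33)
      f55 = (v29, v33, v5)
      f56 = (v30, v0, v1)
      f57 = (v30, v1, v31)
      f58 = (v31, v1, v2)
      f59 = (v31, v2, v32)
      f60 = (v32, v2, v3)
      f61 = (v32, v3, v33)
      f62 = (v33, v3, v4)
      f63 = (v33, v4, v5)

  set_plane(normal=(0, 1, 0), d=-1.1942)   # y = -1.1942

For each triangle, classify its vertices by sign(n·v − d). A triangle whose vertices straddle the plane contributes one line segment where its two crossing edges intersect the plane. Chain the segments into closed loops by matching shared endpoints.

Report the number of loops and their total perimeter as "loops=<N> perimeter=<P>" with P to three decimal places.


Straddling triangles (20 of 64):
  (v19,v22,v23) [++-] → (-1.1942, -1.1942, -1.15431)–(-1.55016, -1.1942, -0.6644)  len=0.6056
  (v19,v23,v20) [+-+] → (-1.55016, -1.1942, -0.6644)–(-1.55016, -1.1942, -0.433085)  len=0.2313
  (v20,v23,v24) [+--] → (-1.55016, -1.1942, -0.433085)–(-1.55016, -1.1942, 0.6644)  len=1.0975
  (v20,v24,v21) [+-+] → (-1.55016, -1.1942, 0.6644)–(-1.41418, -1.1942, 0.851534)  len=0.2313
  (v21,v24,v25) [+-+] → (-1.41418, -1.1942, 0.851534)–(-1.1942, -1.1942, 1.15431)  len=0.3743
  (v22,v0,v26) [++-] → (0, -1.1942, -1.76198)–(-0.167807, -1.1942, -1.7394)  len=0.1693
  (v22,v26,v23) [+--] → (-0.167807, -1.1942, -1.7394)–(-1.1942, -1.1942, -1.15431)  len=1.1814
  (v24,v28,v25) [--+] → (-0.660264, -1.1942, 1.4587)–(-1.1942, -1.1942, 1.15431)  len=0.6146
  (v25,v28,v29) [+--] → (-0.660264, -1.1942, 1.4587)–(-0.167807, -1.1942, 1.7394)  len=0.5668
  (v25,v29,v5) [+-+] → (-0.167807, -1.1942, 1.7394)–(0, -1.1942, 1.76198)  len=0.1693
  (v26,v0,v30) [-++] → (0, -1.1942, -1.76198)–(0.167807, -1.1942, -1.7394)  len=0.1693
  (v26,v30,v27) [-+-] → (0.167807, -1.1942, -1.7394)–(0.660264, -1.1942, -1.4587)  len=0.5668
  (v27,v30,v31) [-+-] → (0.660264, -1.1942, -1.4587)–(1.1942, -1.1942, -1.15431)  len=0.6146
  (v29,v32,v33) [--+] → (1.1942, -1.1942, 1.15431)–(0.167807, -1.1942, 1.7394)  len=1.1814
  (v29,v33,v5) [-++] → (0.167807, -1.1942, 1.7394)–(0, -1.1942, 1.76198)  len=0.1693
  (v30,v1,v31) [++-] → (1.41418, -1.1942, -0.851534)–(1.1942, -1.1942, -1.15431)  len=0.3743
  (v31,v1,v2) [-++] → (1.41418, -1.1942, -0.851534)–(1.55016, -1.1942, -0.6644)  len=0.2313
  (v31,v2,v32) [-+-] → (1.55016, -1.1942, -0.6644)–(1.55016, -1.1942, 0.433085)  len=1.0975
  (v32,v2,v3) [-++] → (1.55016, -1.1942, 0.433085)–(1.55016, -1.1942, 0.6644)  len=0.2313
  (v32,v3,v33) [-++] → (1.55016, -1.1942, 0.6644)–(1.1942, -1.1942, 1.15431)  len=0.6056

Chained into 1 loop(s):
  loop 1: 20 segments, perimeter = 10.4829
Total perimeter = 10.483

loops=1 perimeter=10.483


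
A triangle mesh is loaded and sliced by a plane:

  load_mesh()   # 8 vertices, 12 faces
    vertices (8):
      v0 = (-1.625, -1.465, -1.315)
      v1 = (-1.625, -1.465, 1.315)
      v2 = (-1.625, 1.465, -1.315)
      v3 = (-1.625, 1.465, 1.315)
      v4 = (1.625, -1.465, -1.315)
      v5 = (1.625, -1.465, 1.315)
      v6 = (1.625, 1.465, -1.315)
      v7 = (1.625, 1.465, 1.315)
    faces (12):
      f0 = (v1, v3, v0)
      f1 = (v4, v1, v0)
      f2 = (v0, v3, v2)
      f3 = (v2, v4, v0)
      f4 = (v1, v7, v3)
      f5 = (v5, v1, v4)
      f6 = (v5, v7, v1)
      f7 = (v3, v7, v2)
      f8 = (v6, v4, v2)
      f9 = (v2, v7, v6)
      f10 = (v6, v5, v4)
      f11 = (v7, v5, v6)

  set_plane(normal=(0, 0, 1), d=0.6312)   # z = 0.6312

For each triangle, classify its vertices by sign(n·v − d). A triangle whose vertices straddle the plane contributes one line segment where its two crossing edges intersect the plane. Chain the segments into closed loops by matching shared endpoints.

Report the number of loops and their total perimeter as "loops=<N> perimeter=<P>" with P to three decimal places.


loops=1 perimeter=12.360

Straddling triangles (8 of 12):
  (v1,v3,v0) [++-] → (-1.625, 0.7032, 0.6312)–(-1.625, -1.465, 0.6312)  len=2.1682
  (v4,v1,v0) [-+-] → (-0.78, -1.465, 0.6312)–(-1.625, -1.465, 0.6312)  len=0.8450
  (v0,v3,v2) [-+-] → (-1.625, 0.7032, 0.6312)–(-1.625, 1.465, 0.6312)  len=0.7618
  (v5,v1,v4) [++-] → (-0.78, -1.465, 0.6312)–(1.625, -1.465, 0.6312)  len=2.4050
  (v3,v7,v2) [++-] → (0.78, 1.465, 0.6312)–(-1.625, 1.465, 0.6312)  len=2.4050
  (v2,v7,v6) [-+-] → (0.78, 1.465, 0.6312)–(1.625, 1.465, 0.6312)  len=0.8450
  (v6,v5,v4) [-+-] → (1.625, -0.7032, 0.6312)–(1.625, -1.465, 0.6312)  len=0.7618
  (v7,v5,v6) [++-] → (1.625, -0.7032, 0.6312)–(1.625, 1.465, 0.6312)  len=2.1682

Chained into 1 loop(s):
  loop 1: 8 segments, perimeter = 12.3600
Total perimeter = 12.360


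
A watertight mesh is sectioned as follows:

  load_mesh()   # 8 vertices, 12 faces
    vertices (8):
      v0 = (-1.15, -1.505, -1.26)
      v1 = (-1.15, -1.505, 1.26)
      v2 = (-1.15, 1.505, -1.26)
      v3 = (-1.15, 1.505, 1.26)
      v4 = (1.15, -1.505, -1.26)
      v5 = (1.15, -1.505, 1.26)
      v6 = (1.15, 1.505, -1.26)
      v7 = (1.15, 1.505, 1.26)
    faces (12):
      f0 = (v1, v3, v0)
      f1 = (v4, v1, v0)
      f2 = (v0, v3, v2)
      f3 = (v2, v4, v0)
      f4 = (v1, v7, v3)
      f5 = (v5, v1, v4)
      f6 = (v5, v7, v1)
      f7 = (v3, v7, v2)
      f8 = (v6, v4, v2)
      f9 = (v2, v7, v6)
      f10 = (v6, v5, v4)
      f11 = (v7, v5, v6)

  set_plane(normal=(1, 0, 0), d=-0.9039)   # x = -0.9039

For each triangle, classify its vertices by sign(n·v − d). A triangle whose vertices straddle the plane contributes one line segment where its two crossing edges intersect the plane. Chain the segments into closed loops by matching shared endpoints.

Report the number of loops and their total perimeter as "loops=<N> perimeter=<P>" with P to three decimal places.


loops=1 perimeter=11.060

Straddling triangles (8 of 12):
  (v4,v1,v0) [+--] → (-0.9039, -1.505, 0.99036)–(-0.9039, -1.505, -1.26)  len=2.2504
  (v2,v4,v0) [-+-] → (-0.9039, 1.18293, -1.26)–(-0.9039, -1.505, -1.26)  len=2.6879
  (v1,v7,v3) [-+-] → (-0.9039, -1.18293, 1.26)–(-0.9039, 1.505, 1.26)  len=2.6879
  (v5,v1,v4) [+-+] → (-0.9039, -1.505, 1.26)–(-0.9039, -1.505, 0.99036)  len=0.2696
  (v5,v7,v1) [++-] → (-0.9039, -1.18293, 1.26)–(-0.9039, -1.505, 1.26)  len=0.3221
  (v3,v7,v2) [-+-] → (-0.9039, 1.505, 1.26)–(-0.9039, 1.505, -0.99036)  len=2.2504
  (v6,v4,v2) [++-] → (-0.9039, 1.18293, -1.26)–(-0.9039, 1.505, -1.26)  len=0.3221
  (v2,v7,v6) [-++] → (-0.9039, 1.505, -0.99036)–(-0.9039, 1.505, -1.26)  len=0.2696

Chained into 1 loop(s):
  loop 1: 8 segments, perimeter = 11.0600
Total perimeter = 11.060


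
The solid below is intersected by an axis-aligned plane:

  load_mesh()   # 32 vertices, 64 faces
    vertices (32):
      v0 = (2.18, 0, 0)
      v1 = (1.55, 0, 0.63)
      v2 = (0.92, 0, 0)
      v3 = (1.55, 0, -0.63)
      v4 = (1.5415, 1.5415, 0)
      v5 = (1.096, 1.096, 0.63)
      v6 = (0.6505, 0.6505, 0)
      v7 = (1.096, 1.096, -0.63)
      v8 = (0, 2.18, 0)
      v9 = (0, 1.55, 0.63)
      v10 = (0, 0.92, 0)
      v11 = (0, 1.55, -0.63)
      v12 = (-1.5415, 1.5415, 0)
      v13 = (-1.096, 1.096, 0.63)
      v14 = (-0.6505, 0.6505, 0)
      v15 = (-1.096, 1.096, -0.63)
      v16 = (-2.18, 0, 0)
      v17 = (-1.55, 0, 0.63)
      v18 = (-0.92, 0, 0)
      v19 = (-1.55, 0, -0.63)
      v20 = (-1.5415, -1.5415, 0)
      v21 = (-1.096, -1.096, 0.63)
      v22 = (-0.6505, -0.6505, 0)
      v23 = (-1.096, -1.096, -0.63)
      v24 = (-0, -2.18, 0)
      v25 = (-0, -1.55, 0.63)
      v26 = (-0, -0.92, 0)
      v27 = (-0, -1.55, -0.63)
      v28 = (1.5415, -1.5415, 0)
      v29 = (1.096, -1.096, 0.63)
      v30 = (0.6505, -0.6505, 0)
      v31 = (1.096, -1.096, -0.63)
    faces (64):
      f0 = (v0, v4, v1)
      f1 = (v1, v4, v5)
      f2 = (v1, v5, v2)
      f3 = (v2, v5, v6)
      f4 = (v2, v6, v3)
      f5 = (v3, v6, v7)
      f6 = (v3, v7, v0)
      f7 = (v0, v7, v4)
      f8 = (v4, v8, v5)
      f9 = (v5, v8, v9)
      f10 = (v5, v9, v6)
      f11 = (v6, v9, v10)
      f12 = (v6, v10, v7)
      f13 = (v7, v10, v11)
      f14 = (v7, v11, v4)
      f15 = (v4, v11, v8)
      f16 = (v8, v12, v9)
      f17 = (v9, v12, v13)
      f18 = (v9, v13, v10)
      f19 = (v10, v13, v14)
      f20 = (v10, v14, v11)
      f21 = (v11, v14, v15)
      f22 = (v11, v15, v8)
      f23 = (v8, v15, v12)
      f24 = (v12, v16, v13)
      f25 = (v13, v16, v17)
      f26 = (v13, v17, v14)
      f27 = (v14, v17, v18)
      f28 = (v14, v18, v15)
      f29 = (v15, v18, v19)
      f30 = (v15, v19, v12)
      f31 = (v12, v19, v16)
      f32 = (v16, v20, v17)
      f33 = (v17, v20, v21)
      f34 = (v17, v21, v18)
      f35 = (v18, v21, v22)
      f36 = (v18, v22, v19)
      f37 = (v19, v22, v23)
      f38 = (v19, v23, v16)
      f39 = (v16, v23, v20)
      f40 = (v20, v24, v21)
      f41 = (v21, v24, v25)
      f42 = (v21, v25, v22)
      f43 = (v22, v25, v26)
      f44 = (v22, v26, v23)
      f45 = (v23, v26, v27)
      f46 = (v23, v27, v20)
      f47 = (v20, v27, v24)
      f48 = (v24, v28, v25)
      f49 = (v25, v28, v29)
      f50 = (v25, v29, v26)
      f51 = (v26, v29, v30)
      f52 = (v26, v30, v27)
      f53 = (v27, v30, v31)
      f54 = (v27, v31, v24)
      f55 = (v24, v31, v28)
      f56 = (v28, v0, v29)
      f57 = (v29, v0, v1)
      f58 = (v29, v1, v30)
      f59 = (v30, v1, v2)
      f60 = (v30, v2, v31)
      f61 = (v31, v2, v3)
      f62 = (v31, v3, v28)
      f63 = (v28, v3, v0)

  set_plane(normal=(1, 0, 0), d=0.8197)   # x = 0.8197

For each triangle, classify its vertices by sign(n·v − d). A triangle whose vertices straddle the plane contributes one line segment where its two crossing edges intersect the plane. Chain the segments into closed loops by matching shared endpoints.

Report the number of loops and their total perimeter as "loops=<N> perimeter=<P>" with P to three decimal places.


loops=2 perimeter=8.275

Straddling triangles (20 of 64):
  (v2,v5,v6) [++-] → (0.8197, 0.8197, 0.239273)–(0.8197, 0.242097, 0)  len=0.6252
  (v2,v6,v3) [+-+] → (0.8197, 0.242097, 0)–(0.8197, 0.528138, -0.118506)  len=0.3096
  (v3,v6,v7) [+-+] → (0.8197, 0.528138, -0.118506)–(0.8197, 0.8197, -0.239273)  len=0.3156
  (v4,v8,v5) [+-+] → (0.8197, 1.84047, 0)–(0.8197, 1.36927, 0.471178)  len=0.6664
  (v5,v8,v9) [+--] → (0.8197, 1.36927, 0.471178)–(0.8197, 1.21045, 0.63)  len=0.2246
  (v5,v9,v6) [+--] → (0.8197, 1.21045, 0.63)–(0.8197, 0.8197, 0.239273)  len=0.5526
  (v6,v10,v7) [--+] → (0.8197, 1.05163, -0.471178)–(0.8197, 0.8197, -0.239273)  len=0.3280
  (v7,v10,v11) [+--] → (0.8197, 1.05163, -0.471178)–(0.8197, 1.21045, -0.63)  len=0.2246
  (v7,v11,v4) [+-+] → (0.8197, 1.21045, -0.63)–(0.8197, 1.54548, -0.294994)  len=0.4738
  (v4,v11,v8) [+--] → (0.8197, 1.54548, -0.294994)–(0.8197, 1.84047, 0)  len=0.4172
  (v24,v28,v25) [-+-] → (0.8197, -1.84047, 0)–(0.8197, -1.54548, 0.294994)  len=0.4172
  (v25,v28,v29) [-++] → (0.8197, -1.54548, 0.294994)–(0.8197, -1.21045, 0.63)  len=0.4738
  (v25,v29,v26) [-+-] → (0.8197, -1.21045, 0.63)–(0.8197, -1.05163, 0.471178)  len=0.2246
  (v26,v29,v30) [-+-] → (0.8197, -1.05163, 0.471178)–(0.8197, -0.8197, 0.239273)  len=0.3280
  (v27,v30,v31) [--+] → (0.8197, -0.8197, -0.239273)–(0.8197, -1.21045, -0.63)  len=0.5526
  (v27,v31,v24) [-+-] → (0.8197, -1.21045, -0.63)–(0.8197, -1.36927, -0.471178)  len=0.2246
  (v24,v31,v28) [-++] → (0.8197, -1.36927, -0.471178)–(0.8197, -1.84047, 0)  len=0.6664
  (v29,v1,v30) [++-] → (0.8197, -0.528138, 0.118506)–(0.8197, -0.8197, 0.239273)  len=0.3156
  (v30,v1,v2) [-++] → (0.8197, -0.528138, 0.118506)–(0.8197, -0.242097, 0)  len=0.3096
  (v30,v2,v31) [-++] → (0.8197, -0.242097, 0)–(0.8197, -0.8197, -0.239273)  len=0.6252

Chained into 2 loop(s):
  loop 1: 10 segments, perimeter = 4.1375
  loop 2: 10 segments, perimeter = 4.1375
Total perimeter = 8.275


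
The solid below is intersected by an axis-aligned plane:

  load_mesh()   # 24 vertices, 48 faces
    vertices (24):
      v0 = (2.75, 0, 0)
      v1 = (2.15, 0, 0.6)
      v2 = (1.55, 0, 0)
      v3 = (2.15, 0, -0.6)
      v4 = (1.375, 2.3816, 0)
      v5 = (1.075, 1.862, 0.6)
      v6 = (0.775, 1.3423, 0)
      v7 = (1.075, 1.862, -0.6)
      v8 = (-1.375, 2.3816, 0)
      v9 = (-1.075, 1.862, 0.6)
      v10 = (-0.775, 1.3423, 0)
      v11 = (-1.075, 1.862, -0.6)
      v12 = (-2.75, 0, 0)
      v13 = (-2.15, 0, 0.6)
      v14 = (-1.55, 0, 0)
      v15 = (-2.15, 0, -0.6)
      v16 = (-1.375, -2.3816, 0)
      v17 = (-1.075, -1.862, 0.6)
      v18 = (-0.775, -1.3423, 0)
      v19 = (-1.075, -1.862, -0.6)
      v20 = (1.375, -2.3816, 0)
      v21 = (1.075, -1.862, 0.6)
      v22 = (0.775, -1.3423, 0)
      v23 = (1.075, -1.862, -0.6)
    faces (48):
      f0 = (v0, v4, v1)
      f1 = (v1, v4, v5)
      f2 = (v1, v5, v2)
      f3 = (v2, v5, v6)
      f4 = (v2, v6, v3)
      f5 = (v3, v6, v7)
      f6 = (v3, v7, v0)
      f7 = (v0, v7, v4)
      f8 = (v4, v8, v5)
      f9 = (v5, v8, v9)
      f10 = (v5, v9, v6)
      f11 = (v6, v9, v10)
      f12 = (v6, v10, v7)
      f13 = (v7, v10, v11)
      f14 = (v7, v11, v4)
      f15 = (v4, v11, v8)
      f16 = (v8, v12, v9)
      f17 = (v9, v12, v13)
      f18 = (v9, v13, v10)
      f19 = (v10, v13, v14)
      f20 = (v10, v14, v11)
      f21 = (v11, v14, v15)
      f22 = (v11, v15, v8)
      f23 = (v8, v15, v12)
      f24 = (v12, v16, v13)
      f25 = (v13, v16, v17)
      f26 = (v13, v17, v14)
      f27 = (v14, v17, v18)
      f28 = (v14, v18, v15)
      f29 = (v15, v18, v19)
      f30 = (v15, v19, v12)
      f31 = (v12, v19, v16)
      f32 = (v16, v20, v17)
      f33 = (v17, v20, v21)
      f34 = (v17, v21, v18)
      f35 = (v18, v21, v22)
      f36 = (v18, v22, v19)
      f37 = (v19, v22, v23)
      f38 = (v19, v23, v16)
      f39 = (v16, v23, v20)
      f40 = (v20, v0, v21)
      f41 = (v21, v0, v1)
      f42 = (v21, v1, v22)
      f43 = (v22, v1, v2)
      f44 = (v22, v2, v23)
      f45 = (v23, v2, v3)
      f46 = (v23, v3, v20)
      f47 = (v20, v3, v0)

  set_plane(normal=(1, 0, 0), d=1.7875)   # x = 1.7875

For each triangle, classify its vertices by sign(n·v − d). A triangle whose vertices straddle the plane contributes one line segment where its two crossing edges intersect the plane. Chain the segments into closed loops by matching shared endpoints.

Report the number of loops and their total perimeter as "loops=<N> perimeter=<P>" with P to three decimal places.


Straddling triangles (14 of 48):
  (v0,v4,v1) [+-+] → (1.7875, 1.66712, 0)–(1.7875, 1.11397, 0.319355)  len=0.6387
  (v1,v4,v5) [+--] → (1.7875, 1.11397, 0.319355)–(1.7875, 0.627884, 0.6)  len=0.5613
  (v1,v5,v2) [+--] → (1.7875, 0.627884, 0.6)–(1.7875, 0, 0.2375)  len=0.7250
  (v2,v6,v3) [--+] → (1.7875, 0.353879, -0.441818)–(1.7875, 0, -0.2375)  len=0.4086
  (v3,v6,v7) [+--] → (1.7875, 0.353879, -0.441818)–(1.7875, 0.627884, -0.6)  len=0.3164
  (v3,v7,v0) [+-+] → (1.7875, 0.627884, -0.6)–(1.7875, 1.06996, -0.344776)  len=0.5105
  (v0,v7,v4) [+--] → (1.7875, 1.06996, -0.344776)–(1.7875, 1.66712, 0)  len=0.6895
  (v20,v0,v21) [-+-] → (1.7875, -1.66712, 0)–(1.7875, -1.06996, 0.344776)  len=0.6895
  (v21,v0,v1) [-++] → (1.7875, -1.06996, 0.344776)–(1.7875, -0.627884, 0.6)  len=0.5105
  (v21,v1,v22) [-+-] → (1.7875, -0.627884, 0.6)–(1.7875, -0.353879, 0.441818)  len=0.3164
  (v22,v1,v2) [-+-] → (1.7875, -0.353879, 0.441818)–(1.7875, 0, 0.2375)  len=0.4086
  (v23,v2,v3) [--+] → (1.7875, 0, -0.2375)–(1.7875, -0.627884, -0.6)  len=0.7250
  (v23,v3,v20) [-+-] → (1.7875, -0.627884, -0.6)–(1.7875, -1.11397, -0.319355)  len=0.5613
  (v20,v3,v0) [-++] → (1.7875, -1.11397, -0.319355)–(1.7875, -1.66712, 0)  len=0.6387

Chained into 1 loop(s):
  loop 1: 14 segments, perimeter = 7.7001
Total perimeter = 7.700

loops=1 perimeter=7.700
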